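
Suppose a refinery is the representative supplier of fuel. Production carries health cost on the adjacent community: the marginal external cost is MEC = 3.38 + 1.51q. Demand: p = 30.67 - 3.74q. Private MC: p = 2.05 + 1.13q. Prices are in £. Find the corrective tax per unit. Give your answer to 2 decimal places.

Social marginal cost = private MC + MEC = 5.43 + 2.64q.
Set SMC = demand: 5.43 + 2.64q = 30.67 - 3.74q → q* = 3.9561.
The Pigouvian tax equals MEC at q*: 3.38 + 1.51×3.9561 = 9.3537.

tax = £9.35 per unit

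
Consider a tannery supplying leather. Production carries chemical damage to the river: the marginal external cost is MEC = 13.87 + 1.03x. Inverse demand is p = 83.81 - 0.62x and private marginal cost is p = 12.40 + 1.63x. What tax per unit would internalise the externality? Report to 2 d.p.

tax = 31.94 per unit

Social marginal cost = private MC + MEC = 26.27 + 2.66x.
Set SMC = demand: 26.27 + 2.66x = 83.81 - 0.62x → x* = 17.5427.
The Pigouvian tax equals MEC at x*: 13.87 + 1.03×17.5427 = 31.9390.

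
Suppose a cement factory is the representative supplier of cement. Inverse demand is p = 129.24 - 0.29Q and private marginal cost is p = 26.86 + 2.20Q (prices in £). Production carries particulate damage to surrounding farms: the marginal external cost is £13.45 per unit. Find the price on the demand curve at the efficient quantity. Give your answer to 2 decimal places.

Social marginal cost = private MC + MEC = 40.31 + 2.20Q.
Set SMC = demand: 40.31 + 2.20Q = 129.24 - 0.29Q → Q* = 35.7149.
Consumer price on the demand curve at Q*: 129.24 − 0.29×35.7149 = 118.8827.

P = £118.88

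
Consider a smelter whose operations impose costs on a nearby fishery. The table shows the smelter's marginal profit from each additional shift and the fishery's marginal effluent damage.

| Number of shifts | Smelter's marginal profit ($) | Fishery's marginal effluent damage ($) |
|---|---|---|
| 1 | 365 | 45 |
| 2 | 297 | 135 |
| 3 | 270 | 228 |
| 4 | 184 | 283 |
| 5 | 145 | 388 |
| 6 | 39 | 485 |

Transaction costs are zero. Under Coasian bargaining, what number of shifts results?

Bargaining reaches the level where marginal profit last exceeds marginal effluent damage.
That holds through level 3 (270 ≥ 228) but not at 4 (184 < 283).

3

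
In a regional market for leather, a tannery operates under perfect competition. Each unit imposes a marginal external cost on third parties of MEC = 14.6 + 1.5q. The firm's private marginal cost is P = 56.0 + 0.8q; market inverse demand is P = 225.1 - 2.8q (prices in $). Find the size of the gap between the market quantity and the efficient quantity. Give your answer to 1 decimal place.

16.7 units

Market equilibrium (private): 56.0 + 0.8q = 225.1 - 2.8q → q_m = 46.9722.
Social marginal cost = private MC + MEC = 70.6 + 2.3q.
Set SMC = demand: 70.6 + 2.3q = 225.1 - 2.8q → q* = 30.2941.
Gap = |46.9722 − 30.2941| = 16.6781.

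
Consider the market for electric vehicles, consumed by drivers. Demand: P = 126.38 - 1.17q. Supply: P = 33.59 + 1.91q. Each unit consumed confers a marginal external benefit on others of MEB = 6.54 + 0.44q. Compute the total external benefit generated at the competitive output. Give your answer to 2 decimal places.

Market equilibrium (private): 33.59 + 1.91q = 126.38 - 1.17q → q_m = 30.1266.
Total external benefit = ∫₀^{q_m} (6.54 + 0.44q) dq = 6.54×30.1266 + ½×0.44×30.1266² = 396.7026.

396.70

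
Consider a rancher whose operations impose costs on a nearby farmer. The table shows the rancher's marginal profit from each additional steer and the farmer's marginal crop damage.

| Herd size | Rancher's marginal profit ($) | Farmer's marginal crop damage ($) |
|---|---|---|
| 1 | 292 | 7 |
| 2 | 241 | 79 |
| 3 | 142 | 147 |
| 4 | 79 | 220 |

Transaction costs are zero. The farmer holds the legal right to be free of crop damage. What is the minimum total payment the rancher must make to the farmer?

$86

Efficient level: marginal profit ≥ marginal crop damage through level 2, so k* = 2.
With the farmer holding the right, the rancher must at least compensate total damage at k*: 7 + 79 = 86.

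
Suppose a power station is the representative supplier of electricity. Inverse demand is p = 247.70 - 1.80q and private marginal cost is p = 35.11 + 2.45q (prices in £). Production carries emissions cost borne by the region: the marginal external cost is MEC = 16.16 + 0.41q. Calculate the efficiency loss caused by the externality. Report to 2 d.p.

DWL = £144.27

Market equilibrium (private): 35.11 + 2.45q = 247.70 - 1.80q → q_m = 50.0212.
Social marginal cost = private MC + MEC = 51.27 + 2.86q.
Set SMC = demand: 51.27 + 2.86q = 247.70 - 1.80q → q* = 42.1524.
Between q* and q_m the wedge SMC − demand runs linearly from 0 to MEC(q_m), so the loss is a triangle.
DWL = ½ × 7.8688 × 36.6687 = 144.2693.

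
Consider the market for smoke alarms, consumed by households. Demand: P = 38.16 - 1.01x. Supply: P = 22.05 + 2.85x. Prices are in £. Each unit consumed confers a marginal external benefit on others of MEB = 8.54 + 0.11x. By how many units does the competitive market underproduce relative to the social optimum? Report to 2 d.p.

2.40 units

Market equilibrium (private): 22.05 + 2.85x = 38.16 - 1.01x → x_m = 4.1736.
Social marginal benefit = demand + MEB = 46.70 - 0.90x.
Set SMB = MC: 46.70 - 0.90x = 22.05 + 2.85x → x* = 6.5733.
Gap = |4.1736 − 6.5733| = 2.3997.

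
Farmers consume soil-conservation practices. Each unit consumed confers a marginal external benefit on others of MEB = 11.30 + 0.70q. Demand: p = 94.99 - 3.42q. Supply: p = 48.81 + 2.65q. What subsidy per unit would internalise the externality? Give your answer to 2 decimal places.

Social marginal benefit = demand + MEB = 106.29 - 2.72q.
Set SMB = MC: 106.29 - 2.72q = 48.81 + 2.65q → q* = 10.7039.
The Pigouvian subsidy equals MEB at q*: 11.30 + 0.70×10.7039 = 18.7927.

subsidy = 18.79 per unit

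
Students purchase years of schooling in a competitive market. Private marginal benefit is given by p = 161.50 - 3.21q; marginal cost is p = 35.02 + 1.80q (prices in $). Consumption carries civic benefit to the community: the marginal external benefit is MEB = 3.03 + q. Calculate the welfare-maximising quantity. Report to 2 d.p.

Social marginal benefit = demand + MEB = 164.53 - 2.21q.
Set SMB = MC: 164.53 - 2.21q = 35.02 + 1.80q → q* = 32.2968.

q* = 32.30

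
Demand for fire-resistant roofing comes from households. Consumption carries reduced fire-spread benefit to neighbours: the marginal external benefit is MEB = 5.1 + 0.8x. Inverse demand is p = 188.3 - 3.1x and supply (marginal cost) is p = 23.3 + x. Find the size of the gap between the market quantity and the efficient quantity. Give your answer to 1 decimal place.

11.3 units

Market equilibrium (private): 23.3 + x = 188.3 - 3.1x → x_m = 40.2439.
Social marginal benefit = demand + MEB = 193.4 - 2.3x.
Set SMB = MC: 193.4 - 2.3x = 23.3 + x → x* = 51.5455.
Gap = |40.2439 − 51.5455| = 11.3016.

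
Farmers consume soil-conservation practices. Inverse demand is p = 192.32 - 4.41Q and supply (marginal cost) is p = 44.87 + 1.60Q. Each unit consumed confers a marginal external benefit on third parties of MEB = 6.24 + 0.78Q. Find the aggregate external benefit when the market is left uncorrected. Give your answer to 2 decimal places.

387.84

Market equilibrium (private): 44.87 + 1.60Q = 192.32 - 4.41Q → Q_m = 24.5341.
Total external benefit = ∫₀^{Q_m} (6.24 + 0.78Q) dQ = 6.24×24.5341 + ½×0.78×24.5341² = 387.8424.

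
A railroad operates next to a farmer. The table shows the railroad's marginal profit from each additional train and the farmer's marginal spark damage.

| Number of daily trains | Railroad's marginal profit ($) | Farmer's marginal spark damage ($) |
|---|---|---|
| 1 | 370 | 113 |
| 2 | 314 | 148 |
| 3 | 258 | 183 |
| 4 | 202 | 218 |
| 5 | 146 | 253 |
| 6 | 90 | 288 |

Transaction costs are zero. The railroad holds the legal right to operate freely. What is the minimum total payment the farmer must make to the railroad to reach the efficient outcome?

$438

Left alone the railroad would choose level 6 (marginal profit stays positive).
Efficient level: k* = 3 (marginal profit ≥ marginal spark damage through 3).
The farmer must at least cover the railroad's forgone profit from cutting 6→3: 202 + 146 + 90 = 438.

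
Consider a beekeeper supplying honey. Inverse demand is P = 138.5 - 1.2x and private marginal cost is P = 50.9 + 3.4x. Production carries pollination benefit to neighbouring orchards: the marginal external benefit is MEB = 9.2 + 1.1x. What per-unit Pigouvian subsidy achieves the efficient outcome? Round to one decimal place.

subsidy = 39.6 per unit

Social marginal cost = private MC − MEB = 41.7 + 2.3x.
Set SMC = demand: 41.7 + 2.3x = 138.5 - 1.2x → x* = 27.6571.
The Pigouvian subsidy equals MEB at x*: 9.2 + 1.1×27.6571 = 39.6228.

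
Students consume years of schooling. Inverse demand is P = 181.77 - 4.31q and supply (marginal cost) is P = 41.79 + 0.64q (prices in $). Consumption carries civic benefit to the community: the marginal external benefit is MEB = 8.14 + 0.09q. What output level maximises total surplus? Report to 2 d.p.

Social marginal benefit = demand + MEB = 189.91 - 4.22q.
Set SMB = MC: 189.91 - 4.22q = 41.79 + 0.64q → q* = 30.4774.

q* = 30.48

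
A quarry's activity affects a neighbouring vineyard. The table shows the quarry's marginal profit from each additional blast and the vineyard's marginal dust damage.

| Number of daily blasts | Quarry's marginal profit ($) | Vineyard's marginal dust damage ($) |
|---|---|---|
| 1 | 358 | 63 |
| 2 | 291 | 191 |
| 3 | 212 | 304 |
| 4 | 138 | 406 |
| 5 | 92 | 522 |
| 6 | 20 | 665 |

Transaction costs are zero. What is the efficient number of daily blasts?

2

Bargaining reaches the level where marginal profit last exceeds marginal dust damage.
That holds through level 2 (291 ≥ 191) but not at 3 (212 < 304).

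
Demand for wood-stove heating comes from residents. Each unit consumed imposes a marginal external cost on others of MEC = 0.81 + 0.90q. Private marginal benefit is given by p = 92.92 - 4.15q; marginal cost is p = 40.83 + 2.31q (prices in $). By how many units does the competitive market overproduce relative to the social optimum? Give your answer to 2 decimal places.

Market equilibrium (private): 40.83 + 2.31q = 92.92 - 4.15q → q_m = 8.0635.
Social marginal benefit = demand − MEC = 92.11 - 5.05q.
Set SMB = MC: 92.11 - 5.05q = 40.83 + 2.31q → q* = 6.9674.
Gap = |8.0635 − 6.9674| = 1.0961.

1.10 units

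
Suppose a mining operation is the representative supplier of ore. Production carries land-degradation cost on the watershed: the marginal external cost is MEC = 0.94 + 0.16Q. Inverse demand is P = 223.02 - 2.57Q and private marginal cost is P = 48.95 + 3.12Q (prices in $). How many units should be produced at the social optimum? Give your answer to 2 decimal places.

Q* = 29.59

Social marginal cost = private MC + MEC = 49.89 + 3.28Q.
Set SMC = demand: 49.89 + 3.28Q = 223.02 - 2.57Q → Q* = 29.5949.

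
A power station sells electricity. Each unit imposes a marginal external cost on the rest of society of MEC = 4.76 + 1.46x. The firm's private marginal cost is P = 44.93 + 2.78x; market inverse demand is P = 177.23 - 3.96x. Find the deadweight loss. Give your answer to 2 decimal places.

Market equilibrium (private): 44.93 + 2.78x = 177.23 - 3.96x → x_m = 19.6291.
Social marginal cost = private MC + MEC = 49.69 + 4.24x.
Set SMC = demand: 49.69 + 4.24x = 177.23 - 3.96x → x* = 15.5537.
Height of the DWL triangle at x_m is SMC(x_m) − demand(x_m) = MEC(x_m) = 33.4185.
DWL = ½ × 4.0754 × 33.4185 = 68.0969.

DWL = 68.10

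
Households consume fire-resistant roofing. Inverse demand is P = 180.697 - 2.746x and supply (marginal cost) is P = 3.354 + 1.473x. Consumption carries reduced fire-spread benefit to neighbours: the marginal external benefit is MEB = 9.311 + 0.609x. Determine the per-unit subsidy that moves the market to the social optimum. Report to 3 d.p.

Social marginal benefit = demand + MEB = 190.008 - 2.137x.
Set SMB = MC: 190.008 - 2.137x = 3.354 + 1.473x → x* = 51.7047.
The Pigouvian subsidy equals MEB at x*: 9.311 + 0.609×51.7047 = 40.7992.

subsidy = 40.799 per unit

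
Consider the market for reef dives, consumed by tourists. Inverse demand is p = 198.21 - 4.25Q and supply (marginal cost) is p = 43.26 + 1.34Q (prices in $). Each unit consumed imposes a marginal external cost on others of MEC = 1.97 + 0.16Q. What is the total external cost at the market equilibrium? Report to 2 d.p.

Market equilibrium (private): 43.26 + 1.34Q = 198.21 - 4.25Q → Q_m = 27.7191.
Total external cost = ∫₀^{Q_m} (1.97 + 0.16Q) dQ = 1.97×27.7191 + ½×0.16×27.7191² = 116.0745.

$116.07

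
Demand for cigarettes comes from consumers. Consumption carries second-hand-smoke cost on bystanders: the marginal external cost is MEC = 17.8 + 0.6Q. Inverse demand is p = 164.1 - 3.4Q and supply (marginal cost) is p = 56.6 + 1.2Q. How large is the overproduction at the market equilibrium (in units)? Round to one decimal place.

Market equilibrium (private): 56.6 + 1.2Q = 164.1 - 3.4Q → Q_m = 23.3696.
Social marginal benefit = demand − MEC = 146.3 - 4.0Q.
Set SMB = MC: 146.3 - 4.0Q = 56.6 + 1.2Q → Q* = 17.2500.
Gap = |23.3696 − 17.2500| = 6.1196.

6.1 units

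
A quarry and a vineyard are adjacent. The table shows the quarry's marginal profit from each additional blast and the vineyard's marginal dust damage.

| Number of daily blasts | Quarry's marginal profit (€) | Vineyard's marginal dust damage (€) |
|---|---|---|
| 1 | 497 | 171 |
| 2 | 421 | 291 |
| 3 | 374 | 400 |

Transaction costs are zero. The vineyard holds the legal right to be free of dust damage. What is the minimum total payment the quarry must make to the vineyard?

Efficient level: marginal profit ≥ marginal dust damage through level 2, so k* = 2.
With the vineyard holding the right, the quarry must at least compensate total damage at k*: 171 + 291 = 462.

€462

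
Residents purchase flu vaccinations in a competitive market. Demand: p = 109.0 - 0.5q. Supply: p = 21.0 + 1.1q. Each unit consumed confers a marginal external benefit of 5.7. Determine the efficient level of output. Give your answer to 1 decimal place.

Social marginal benefit = demand + MEB = 114.7 - 0.5q.
Set SMB = MC: 114.7 - 0.5q = 21.0 + 1.1q → q* = 58.5625.

q* = 58.6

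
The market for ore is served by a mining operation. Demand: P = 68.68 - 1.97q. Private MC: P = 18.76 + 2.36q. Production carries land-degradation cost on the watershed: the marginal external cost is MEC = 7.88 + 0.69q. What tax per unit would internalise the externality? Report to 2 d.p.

Social marginal cost = private MC + MEC = 26.64 + 3.05q.
Set SMC = demand: 26.64 + 3.05q = 68.68 - 1.97q → q* = 8.3745.
The Pigouvian tax equals MEC at q*: 7.88 + 0.69×8.3745 = 13.6584.

tax = 13.66 per unit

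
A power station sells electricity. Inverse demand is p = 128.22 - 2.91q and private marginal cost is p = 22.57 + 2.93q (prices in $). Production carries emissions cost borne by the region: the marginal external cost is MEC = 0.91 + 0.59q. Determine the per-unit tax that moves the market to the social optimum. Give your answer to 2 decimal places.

Social marginal cost = private MC + MEC = 23.48 + 3.52q.
Set SMC = demand: 23.48 + 3.52q = 128.22 - 2.91q → q* = 16.2893.
The Pigouvian tax equals MEC at q*: 0.91 + 0.59×16.2893 = 10.5207.

tax = $10.52 per unit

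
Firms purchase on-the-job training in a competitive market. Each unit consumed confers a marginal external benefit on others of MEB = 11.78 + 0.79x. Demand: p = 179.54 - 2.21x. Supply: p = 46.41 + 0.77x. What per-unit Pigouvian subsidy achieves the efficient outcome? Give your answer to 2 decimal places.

Social marginal benefit = demand + MEB = 191.32 - 1.42x.
Set SMB = MC: 191.32 - 1.42x = 46.41 + 0.77x → x* = 66.1689.
The Pigouvian subsidy equals MEB at x*: 11.78 + 0.79×66.1689 = 64.0534.

subsidy = 64.05 per unit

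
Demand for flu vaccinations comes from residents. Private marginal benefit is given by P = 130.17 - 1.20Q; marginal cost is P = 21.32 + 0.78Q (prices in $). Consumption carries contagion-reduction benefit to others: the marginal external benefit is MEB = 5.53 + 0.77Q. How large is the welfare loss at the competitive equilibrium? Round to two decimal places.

DWL = $946.54

Market equilibrium (private): 21.32 + 0.78Q = 130.17 - 1.20Q → Q_m = 54.9747.
Social marginal benefit = demand + MEB = 135.70 - 0.43Q.
Set SMB = MC: 135.70 - 0.43Q = 21.32 + 0.78Q → Q* = 94.5289.
The loss is the area between SMB and MC from Q* to Q_m; with linear curves that's a triangle of height MEB(Q_m).
DWL = ½ × 39.5542 × 47.8606 = 946.5439.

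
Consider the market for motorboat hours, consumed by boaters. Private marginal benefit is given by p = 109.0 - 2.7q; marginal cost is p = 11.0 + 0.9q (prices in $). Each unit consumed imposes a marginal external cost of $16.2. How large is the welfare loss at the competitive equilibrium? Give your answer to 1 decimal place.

DWL = $36.5

Market equilibrium (private): 11.0 + 0.9q = 109.0 - 2.7q → q_m = 27.2222.
Social marginal benefit = demand − MEC = 92.8 - 2.7q.
Set SMB = MC: 92.8 - 2.7q = 11.0 + 0.9q → q* = 22.7222.
The welfare-loss triangle has base |q_m − q*| and height MEC(q_m) (the vertical gap between SMB and MC is zero at q* and MEC at q_m).
DWL = ½ × 4.5000 × 16.2000 = 36.4500.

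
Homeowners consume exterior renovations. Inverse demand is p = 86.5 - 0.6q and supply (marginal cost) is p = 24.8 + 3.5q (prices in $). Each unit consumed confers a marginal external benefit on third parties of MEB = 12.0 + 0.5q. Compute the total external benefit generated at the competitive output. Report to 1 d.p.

Market equilibrium (private): 24.8 + 3.5q = 86.5 - 0.6q → q_m = 15.0488.
Total external benefit = ∫₀^{q_m} (12.0 + 0.5q) dq = 12.0×15.0488 + ½×0.5×15.0488² = 237.2022.

$237.2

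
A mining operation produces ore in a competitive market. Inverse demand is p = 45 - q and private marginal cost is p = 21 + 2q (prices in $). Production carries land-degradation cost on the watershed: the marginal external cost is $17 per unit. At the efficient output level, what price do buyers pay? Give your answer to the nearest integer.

P = $43

Social marginal cost = private MC + MEC = 38 + 2q.
Set SMC = demand: 38 + 2q = 45 - q → q* = 2.3333.
Consumer price on the demand curve at q*: 45 − 1×2.3333 = 42.6667.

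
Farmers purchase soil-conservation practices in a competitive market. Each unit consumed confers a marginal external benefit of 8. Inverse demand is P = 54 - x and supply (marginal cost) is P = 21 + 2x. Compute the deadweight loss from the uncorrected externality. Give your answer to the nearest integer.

DWL = 11

Market equilibrium (private): 21 + 2x = 54 - x → x_m = 11.0000.
Social marginal benefit = demand + MEB = 62 - x.
Set SMB = MC: 62 - x = 21 + 2x → x* = 13.6667.
Height of the DWL triangle at x_m is SMB(x_m) − MC(x_m) = MEB(x_m) = 8.0000.
DWL = ½ × 2.6667 × 8.0000 = 10.6668.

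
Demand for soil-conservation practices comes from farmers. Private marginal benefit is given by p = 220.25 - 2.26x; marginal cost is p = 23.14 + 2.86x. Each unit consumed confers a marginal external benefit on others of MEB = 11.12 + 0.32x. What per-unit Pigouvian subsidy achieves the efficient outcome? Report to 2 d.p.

Social marginal benefit = demand + MEB = 231.37 - 1.94x.
Set SMB = MC: 231.37 - 1.94x = 23.14 + 2.86x → x* = 43.3813.
The Pigouvian subsidy equals MEB at x*: 11.12 + 0.32×43.3813 = 25.0020.

subsidy = 25.00 per unit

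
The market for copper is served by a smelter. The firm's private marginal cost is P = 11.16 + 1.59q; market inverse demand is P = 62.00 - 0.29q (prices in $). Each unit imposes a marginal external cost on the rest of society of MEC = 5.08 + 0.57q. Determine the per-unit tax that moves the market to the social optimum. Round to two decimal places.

tax = $15.73 per unit

Social marginal cost = private MC + MEC = 16.24 + 2.16q.
Set SMC = demand: 16.24 + 2.16q = 62.00 - 0.29q → q* = 18.6776.
The Pigouvian tax equals MEC at q*: 5.08 + 0.57×18.6776 = 15.7262.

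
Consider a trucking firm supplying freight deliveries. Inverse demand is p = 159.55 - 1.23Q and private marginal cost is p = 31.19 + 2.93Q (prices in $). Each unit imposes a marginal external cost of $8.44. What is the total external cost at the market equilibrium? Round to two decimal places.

Market equilibrium (private): 31.19 + 2.93Q = 159.55 - 1.23Q → Q_m = 30.8558.
Total external cost = MEC × Q_m = 8.44 × 30.8558 = 260.4230.

$260.42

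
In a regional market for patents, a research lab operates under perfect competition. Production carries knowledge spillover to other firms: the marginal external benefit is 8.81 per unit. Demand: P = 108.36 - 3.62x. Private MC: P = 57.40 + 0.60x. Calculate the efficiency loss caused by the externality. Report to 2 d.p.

Market equilibrium (private): 57.40 + 0.60x = 108.36 - 3.62x → x_m = 12.0758.
Social marginal cost = private MC − MEB = 48.59 + 0.60x.
Set SMC = demand: 48.59 + 0.60x = 108.36 - 3.62x → x* = 14.1635.
Between x* and x_m the wedge demand − SMC runs linearly from 0 to MEB(x_m), so the loss is a triangle.
DWL = ½ × 2.0877 × 8.8100 = 9.1963.

DWL = 9.20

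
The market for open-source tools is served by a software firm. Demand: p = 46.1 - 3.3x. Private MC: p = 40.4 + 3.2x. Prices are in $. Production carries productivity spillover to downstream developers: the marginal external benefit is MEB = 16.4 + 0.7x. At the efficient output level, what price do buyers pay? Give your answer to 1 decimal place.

Social marginal cost = private MC − MEB = 24.0 + 2.5x.
Set SMC = demand: 24.0 + 2.5x = 46.1 - 3.3x → x* = 3.8103.
Consumer price on the demand curve at x*: 46.1 − 3.3×3.8103 = 33.5260.

P = $33.5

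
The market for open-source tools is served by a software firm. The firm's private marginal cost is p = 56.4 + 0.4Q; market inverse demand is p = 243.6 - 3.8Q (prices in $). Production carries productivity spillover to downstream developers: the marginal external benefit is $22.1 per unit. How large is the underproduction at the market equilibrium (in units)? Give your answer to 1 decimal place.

Market equilibrium (private): 56.4 + 0.4Q = 243.6 - 3.8Q → Q_m = 44.5714.
Social marginal cost = private MC − MEB = 34.3 + 0.4Q.
Set SMC = demand: 34.3 + 0.4Q = 243.6 - 3.8Q → Q* = 49.8333.
Gap = |44.5714 − 49.8333| = 5.2619.

5.3 units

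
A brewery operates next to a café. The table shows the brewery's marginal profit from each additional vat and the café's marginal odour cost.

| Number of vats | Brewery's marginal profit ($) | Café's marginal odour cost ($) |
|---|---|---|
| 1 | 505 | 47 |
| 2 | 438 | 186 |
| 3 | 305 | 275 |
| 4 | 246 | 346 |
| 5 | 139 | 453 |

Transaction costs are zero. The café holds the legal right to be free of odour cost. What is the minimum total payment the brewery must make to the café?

$508

Efficient level: marginal profit ≥ marginal odour cost through level 3, so k* = 3.
With the café holding the right, the brewery must at least compensate total damage at k*: 47 + 186 + 275 = 508.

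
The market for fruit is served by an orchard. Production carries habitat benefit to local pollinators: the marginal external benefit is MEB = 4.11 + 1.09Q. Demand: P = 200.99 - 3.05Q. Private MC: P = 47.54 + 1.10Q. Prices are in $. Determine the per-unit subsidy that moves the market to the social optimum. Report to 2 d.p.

Social marginal cost = private MC − MEB = 43.43 + 0.01Q.
Set SMC = demand: 43.43 + 0.01Q = 200.99 - 3.05Q → Q* = 51.4902.
The Pigouvian subsidy equals MEB at Q*: 4.11 + 1.09×51.4902 = 60.2343.

subsidy = $60.23 per unit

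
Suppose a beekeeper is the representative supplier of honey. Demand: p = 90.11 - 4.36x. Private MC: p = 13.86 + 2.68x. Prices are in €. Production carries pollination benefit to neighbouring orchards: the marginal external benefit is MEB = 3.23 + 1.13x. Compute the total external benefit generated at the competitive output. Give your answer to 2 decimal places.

€101.26

Market equilibrium (private): 13.86 + 2.68x = 90.11 - 4.36x → x_m = 10.8310.
Total external benefit = ∫₀^{x_m} (3.23 + 1.13x) dx = 3.23×10.8310 + ½×1.13×10.8310² = 101.2646.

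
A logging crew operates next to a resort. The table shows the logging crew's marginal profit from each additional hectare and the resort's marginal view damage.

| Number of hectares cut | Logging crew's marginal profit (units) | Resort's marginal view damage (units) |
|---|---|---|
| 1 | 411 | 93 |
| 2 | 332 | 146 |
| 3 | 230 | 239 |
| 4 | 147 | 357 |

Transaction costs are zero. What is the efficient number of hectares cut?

2

Bargaining reaches the level where marginal profit last exceeds marginal view damage.
That holds through level 2 (332 ≥ 146) but not at 3 (230 < 239).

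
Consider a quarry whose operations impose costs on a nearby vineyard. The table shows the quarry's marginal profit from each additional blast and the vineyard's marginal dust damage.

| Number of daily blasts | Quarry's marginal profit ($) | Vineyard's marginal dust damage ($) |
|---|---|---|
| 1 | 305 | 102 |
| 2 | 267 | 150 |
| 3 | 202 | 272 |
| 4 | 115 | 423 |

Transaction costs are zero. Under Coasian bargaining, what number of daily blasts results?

Bargaining reaches the level where marginal profit last exceeds marginal dust damage.
That holds through level 2 (267 ≥ 150) but not at 3 (202 < 272).

2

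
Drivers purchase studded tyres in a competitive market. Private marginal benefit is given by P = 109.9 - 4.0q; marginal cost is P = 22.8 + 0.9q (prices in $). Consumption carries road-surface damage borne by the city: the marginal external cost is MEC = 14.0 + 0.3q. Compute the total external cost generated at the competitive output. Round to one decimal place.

Market equilibrium (private): 22.8 + 0.9q = 109.9 - 4.0q → q_m = 17.7755.
Total external cost = ∫₀^{q_m} (14.0 + 0.3q) dq = 14.0×17.7755 + ½×0.3×17.7755² = 296.2523.

$296.3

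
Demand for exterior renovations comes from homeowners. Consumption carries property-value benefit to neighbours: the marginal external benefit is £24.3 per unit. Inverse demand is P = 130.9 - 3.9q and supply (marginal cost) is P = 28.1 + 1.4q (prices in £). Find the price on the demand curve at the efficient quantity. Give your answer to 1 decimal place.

Social marginal benefit = demand + MEB = 155.2 - 3.9q.
Set SMB = MC: 155.2 - 3.9q = 28.1 + 1.4q → q* = 23.9811.
Consumer price on the demand curve at q*: 130.9 − 3.9×23.9811 = 37.3737.

P = £37.4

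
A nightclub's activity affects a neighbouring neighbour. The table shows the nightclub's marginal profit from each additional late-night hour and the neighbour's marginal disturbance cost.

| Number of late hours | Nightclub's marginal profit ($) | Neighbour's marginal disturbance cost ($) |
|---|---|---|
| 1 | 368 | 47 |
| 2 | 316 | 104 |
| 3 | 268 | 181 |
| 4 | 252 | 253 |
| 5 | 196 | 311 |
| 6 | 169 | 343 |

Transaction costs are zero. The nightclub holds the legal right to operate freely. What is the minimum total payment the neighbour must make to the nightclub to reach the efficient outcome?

$617

Left alone the nightclub would choose level 6 (marginal profit stays positive).
Efficient level: k* = 3 (marginal profit ≥ marginal disturbance cost through 3).
The neighbour must at least cover the nightclub's forgone profit from cutting 6→3: 252 + 196 + 169 = 617.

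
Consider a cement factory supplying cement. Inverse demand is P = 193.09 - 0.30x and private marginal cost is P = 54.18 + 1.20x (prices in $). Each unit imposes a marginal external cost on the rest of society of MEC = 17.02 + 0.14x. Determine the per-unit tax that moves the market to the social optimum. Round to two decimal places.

Social marginal cost = private MC + MEC = 71.20 + 1.34x.
Set SMC = demand: 71.20 + 1.34x = 193.09 - 0.30x → x* = 74.3232.
The Pigouvian tax equals MEC at x*: 17.02 + 0.14×74.3232 = 27.4252.

tax = $27.43 per unit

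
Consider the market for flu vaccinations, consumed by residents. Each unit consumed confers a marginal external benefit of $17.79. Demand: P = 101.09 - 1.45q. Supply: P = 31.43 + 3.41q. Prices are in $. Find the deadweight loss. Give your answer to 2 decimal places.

DWL = $32.56

Market equilibrium (private): 31.43 + 3.41q = 101.09 - 1.45q → q_m = 14.3333.
Social marginal benefit = demand + MEB = 118.88 - 1.45q.
Set SMB = MC: 118.88 - 1.45q = 31.43 + 3.41q → q* = 17.9938.
The loss is the area between SMB and MC from q* to q_m; with linear curves that's a triangle of height MEB(q_m).
DWL = ½ × 3.6605 × 17.7900 = 32.5601.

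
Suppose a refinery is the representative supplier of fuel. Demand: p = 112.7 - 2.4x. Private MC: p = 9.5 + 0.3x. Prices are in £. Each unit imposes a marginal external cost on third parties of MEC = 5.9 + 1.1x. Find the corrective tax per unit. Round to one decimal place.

Social marginal cost = private MC + MEC = 15.4 + 1.4x.
Set SMC = demand: 15.4 + 1.4x = 112.7 - 2.4x → x* = 25.6053.
The Pigouvian tax equals MEC at x*: 5.9 + 1.1×25.6053 = 34.0658.

tax = £34.1 per unit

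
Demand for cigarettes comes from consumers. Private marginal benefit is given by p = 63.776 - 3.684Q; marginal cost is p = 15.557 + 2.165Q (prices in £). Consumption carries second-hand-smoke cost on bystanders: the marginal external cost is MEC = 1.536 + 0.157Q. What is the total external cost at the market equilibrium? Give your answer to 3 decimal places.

Market equilibrium (private): 15.557 + 2.165Q = 63.776 - 3.684Q → Q_m = 8.2440.
Total external cost = ∫₀^{Q_m} (1.536 + 0.157Q) dQ = 1.536×8.2440 + ½×0.157×8.2440² = 17.9979.

£17.998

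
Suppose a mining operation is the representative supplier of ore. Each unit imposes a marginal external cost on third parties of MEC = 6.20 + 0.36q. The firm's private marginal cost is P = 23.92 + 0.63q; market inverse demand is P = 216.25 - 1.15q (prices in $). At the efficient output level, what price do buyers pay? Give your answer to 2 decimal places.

P = $116.23

Social marginal cost = private MC + MEC = 30.12 + 0.99q.
Set SMC = demand: 30.12 + 0.99q = 216.25 - 1.15q → q* = 86.9766.
Consumer price on the demand curve at q*: 216.25 − 1.15×86.9766 = 116.2269.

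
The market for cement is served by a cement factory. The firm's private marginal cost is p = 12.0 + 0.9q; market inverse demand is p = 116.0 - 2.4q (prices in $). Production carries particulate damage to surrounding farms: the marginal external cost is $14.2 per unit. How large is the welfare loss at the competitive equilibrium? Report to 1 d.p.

DWL = $30.6

Market equilibrium (private): 12.0 + 0.9q = 116.0 - 2.4q → q_m = 31.5152.
Social marginal cost = private MC + MEC = 26.2 + 0.9q.
Set SMC = demand: 26.2 + 0.9q = 116.0 - 2.4q → q* = 27.2121.
Between q* and q_m the wedge SMC − demand runs linearly from 0 to MEC(q_m), so the loss is a triangle.
DWL = ½ × 4.3031 × 14.2000 = 30.5520.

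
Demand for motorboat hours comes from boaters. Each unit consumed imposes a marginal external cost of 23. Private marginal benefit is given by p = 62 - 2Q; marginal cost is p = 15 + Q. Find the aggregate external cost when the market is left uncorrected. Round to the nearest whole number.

Market equilibrium (private): 15 + Q = 62 - 2Q → Q_m = 15.6667.
Total external cost = MEC × Q_m = 23 × 15.6667 = 360.3341.

360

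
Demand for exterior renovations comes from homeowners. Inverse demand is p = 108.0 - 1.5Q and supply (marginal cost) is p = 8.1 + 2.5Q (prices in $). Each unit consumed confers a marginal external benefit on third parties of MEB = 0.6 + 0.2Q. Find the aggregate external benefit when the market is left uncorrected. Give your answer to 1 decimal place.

Market equilibrium (private): 8.1 + 2.5Q = 108.0 - 1.5Q → Q_m = 24.9750.
Total external benefit = ∫₀^{Q_m} (0.6 + 0.2Q) dQ = 0.6×24.9750 + ½×0.2×24.9750² = 77.3601.

$77.4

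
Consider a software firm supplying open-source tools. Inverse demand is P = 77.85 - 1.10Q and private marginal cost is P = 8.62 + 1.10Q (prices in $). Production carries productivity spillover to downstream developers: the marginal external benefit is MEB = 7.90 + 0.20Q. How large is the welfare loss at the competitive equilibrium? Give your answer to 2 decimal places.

Market equilibrium (private): 8.62 + 1.10Q = 77.85 - 1.10Q → Q_m = 31.4682.
Social marginal cost = private MC − MEB = 0.72 + 0.90Q.
Set SMC = demand: 0.72 + 0.90Q = 77.85 - 1.10Q → Q* = 38.5650.
Between Q* and Q_m the wedge demand − SMC runs linearly from 0 to MEB(Q_m), so the loss is a triangle.
DWL = ½ × 7.0968 × 14.1936 = 50.3646.

DWL = $50.36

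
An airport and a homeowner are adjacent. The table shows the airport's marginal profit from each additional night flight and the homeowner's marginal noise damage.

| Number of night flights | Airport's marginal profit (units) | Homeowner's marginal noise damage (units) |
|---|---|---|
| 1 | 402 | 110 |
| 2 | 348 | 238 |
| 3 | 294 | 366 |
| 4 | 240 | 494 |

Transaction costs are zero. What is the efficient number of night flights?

Bargaining reaches the level where marginal profit last exceeds marginal noise damage.
That holds through level 2 (348 ≥ 238) but not at 3 (294 < 366).

2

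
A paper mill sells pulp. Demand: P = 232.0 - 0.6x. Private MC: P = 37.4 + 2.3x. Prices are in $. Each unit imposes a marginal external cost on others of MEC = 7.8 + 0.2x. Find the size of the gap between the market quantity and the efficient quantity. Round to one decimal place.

Market equilibrium (private): 37.4 + 2.3x = 232.0 - 0.6x → x_m = 67.1034.
Social marginal cost = private MC + MEC = 45.2 + 2.5x.
Set SMC = demand: 45.2 + 2.5x = 232.0 - 0.6x → x* = 60.2581.
Gap = |67.1034 − 60.2581| = 6.8453.

6.8 units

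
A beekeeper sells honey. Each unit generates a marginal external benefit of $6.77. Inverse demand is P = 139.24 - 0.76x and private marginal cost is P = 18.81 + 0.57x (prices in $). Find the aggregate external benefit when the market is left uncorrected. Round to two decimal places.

$613.02

Market equilibrium (private): 18.81 + 0.57x = 139.24 - 0.76x → x_m = 90.5489.
Total external benefit = MEB × x_m = 6.77 × 90.5489 = 613.0161.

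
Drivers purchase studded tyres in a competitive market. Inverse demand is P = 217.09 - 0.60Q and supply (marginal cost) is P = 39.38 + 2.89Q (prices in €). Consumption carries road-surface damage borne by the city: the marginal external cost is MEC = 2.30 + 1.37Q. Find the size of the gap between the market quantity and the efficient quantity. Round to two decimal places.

14.83 units

Market equilibrium (private): 39.38 + 2.89Q = 217.09 - 0.60Q → Q_m = 50.9198.
Social marginal benefit = demand − MEC = 214.79 - 1.97Q.
Set SMB = MC: 214.79 - 1.97Q = 39.38 + 2.89Q → Q* = 36.0926.
Gap = |50.9198 − 36.0926| = 14.8272.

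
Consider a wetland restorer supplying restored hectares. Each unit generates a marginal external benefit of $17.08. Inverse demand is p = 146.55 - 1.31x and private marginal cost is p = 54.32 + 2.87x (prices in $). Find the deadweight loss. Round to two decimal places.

DWL = $34.90

Market equilibrium (private): 54.32 + 2.87x = 146.55 - 1.31x → x_m = 22.0646.
Social marginal cost = private MC − MEB = 37.24 + 2.87x.
Set SMC = demand: 37.24 + 2.87x = 146.55 - 1.31x → x* = 26.1507.
Between x* and x_m the wedge demand − SMC runs linearly from 0 to MEB(x_m), so the loss is a triangle.
DWL = ½ × 4.0861 × 17.0800 = 34.8953.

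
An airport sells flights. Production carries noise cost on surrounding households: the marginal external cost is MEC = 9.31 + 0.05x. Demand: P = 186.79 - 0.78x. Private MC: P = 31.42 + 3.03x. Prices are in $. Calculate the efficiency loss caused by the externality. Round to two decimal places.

DWL = $16.68

Market equilibrium (private): 31.42 + 3.03x = 186.79 - 0.78x → x_m = 40.7795.
Social marginal cost = private MC + MEC = 40.73 + 3.08x.
Set SMC = demand: 40.73 + 3.08x = 186.79 - 0.78x → x* = 37.8394.
Between x* and x_m the wedge SMC − demand runs linearly from 0 to MEC(x_m), so the loss is a triangle.
DWL = ½ × 2.9401 × 11.3490 = 16.6836.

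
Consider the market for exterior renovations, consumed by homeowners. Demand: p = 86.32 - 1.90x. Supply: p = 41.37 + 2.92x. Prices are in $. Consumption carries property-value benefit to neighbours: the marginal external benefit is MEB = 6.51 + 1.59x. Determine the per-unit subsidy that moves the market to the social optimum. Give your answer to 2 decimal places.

Social marginal benefit = demand + MEB = 92.83 - 0.31x.
Set SMB = MC: 92.83 - 0.31x = 41.37 + 2.92x → x* = 15.9319.
The Pigouvian subsidy equals MEB at x*: 6.51 + 1.59×15.9319 = 31.8417.

subsidy = $31.84 per unit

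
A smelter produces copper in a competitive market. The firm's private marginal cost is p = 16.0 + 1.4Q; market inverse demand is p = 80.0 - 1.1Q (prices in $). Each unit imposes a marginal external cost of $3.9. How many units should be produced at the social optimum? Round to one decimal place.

Q* = 24.0

Social marginal cost = private MC + MEC = 19.9 + 1.4Q.
Set SMC = demand: 19.9 + 1.4Q = 80.0 - 1.1Q → Q* = 24.0400.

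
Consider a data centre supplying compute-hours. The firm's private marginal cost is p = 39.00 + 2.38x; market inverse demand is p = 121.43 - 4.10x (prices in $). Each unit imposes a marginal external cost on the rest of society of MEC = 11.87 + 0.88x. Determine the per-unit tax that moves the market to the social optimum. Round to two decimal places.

tax = $20.31 per unit

Social marginal cost = private MC + MEC = 50.87 + 3.26x.
Set SMC = demand: 50.87 + 3.26x = 121.43 - 4.10x → x* = 9.5870.
The Pigouvian tax equals MEC at x*: 11.87 + 0.88×9.5870 = 20.3066.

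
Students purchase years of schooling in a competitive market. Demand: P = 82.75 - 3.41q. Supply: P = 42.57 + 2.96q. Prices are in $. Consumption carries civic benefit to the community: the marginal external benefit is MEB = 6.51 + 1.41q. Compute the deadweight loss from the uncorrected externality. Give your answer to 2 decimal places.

Market equilibrium (private): 42.57 + 2.96q = 82.75 - 3.41q → q_m = 6.3077.
Social marginal benefit = demand + MEB = 89.26 - 2.00q.
Set SMB = MC: 89.26 - 2.00q = 42.57 + 2.96q → q* = 9.4133.
Between q* and q_m the wedge SMB − MC runs linearly from 0 to MEB(q_m), so the loss is a triangle.
DWL = ½ × 3.1056 × 15.4038 = 23.9190.

DWL = $23.92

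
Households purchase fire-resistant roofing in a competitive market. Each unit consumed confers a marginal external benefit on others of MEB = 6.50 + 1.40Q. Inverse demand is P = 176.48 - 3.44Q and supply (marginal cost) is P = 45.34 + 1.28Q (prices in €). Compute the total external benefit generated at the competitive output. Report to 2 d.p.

€720.96

Market equilibrium (private): 45.34 + 1.28Q = 176.48 - 3.44Q → Q_m = 27.7839.
Total external benefit = ∫₀^{Q_m} (6.50 + 1.40Q) dQ = 6.50×27.7839 + ½×1.40×27.7839² = 720.9569.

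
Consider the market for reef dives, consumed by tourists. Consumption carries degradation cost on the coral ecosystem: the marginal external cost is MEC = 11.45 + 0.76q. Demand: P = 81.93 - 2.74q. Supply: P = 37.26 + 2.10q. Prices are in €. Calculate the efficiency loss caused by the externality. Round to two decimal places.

DWL = €30.44

Market equilibrium (private): 37.26 + 2.10q = 81.93 - 2.74q → q_m = 9.2293.
Social marginal benefit = demand − MEC = 70.48 - 3.50q.
Set SMB = MC: 70.48 - 3.50q = 37.26 + 2.10q → q* = 5.9321.
Between q* and q_m the wedge MC − SMB runs linearly from 0 to MEC(q_m), so the loss is a triangle.
DWL = ½ × 3.2972 × 18.4643 = 30.4402.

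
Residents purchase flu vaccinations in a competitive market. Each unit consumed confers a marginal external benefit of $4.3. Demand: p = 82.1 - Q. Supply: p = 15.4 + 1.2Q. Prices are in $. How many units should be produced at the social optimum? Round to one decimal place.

Social marginal benefit = demand + MEB = 86.4 - Q.
Set SMB = MC: 86.4 - Q = 15.4 + 1.2Q → Q* = 32.2727.

Q* = 32.3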